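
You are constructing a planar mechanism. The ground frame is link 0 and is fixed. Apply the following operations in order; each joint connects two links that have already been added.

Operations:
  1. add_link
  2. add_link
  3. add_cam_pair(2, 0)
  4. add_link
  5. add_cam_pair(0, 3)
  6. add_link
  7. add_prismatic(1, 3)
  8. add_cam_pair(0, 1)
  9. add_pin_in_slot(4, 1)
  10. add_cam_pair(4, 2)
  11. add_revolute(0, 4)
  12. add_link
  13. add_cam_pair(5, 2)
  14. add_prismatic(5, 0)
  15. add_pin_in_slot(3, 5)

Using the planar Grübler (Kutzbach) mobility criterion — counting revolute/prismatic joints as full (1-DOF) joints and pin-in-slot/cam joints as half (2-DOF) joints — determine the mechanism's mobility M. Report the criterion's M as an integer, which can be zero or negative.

M = 2

link 0 = ground. State L|J1|J2 = 1|0|0
+link1  2|0|0
+link2  3|0|0
C(2,0) f=2→J2  3|0|1
+link3  4|0|1
C(0,3) f=2→J2  4|0|2
+link4  5|0|2
P(1,3) f=1→J1  5|1|2
C(0,1) f=2→J2  5|1|3
PS(4,1) f=2→J2  5|1|4
C(4,2) f=2→J2  5|1|5
R(0,4) f=1→J1  5|2|5
+link5  6|2|5
C(5,2) f=2→J2  6|2|6
P(5,0) f=1→J1  6|3|6
PS(3,5) f=2→J2  6|3|7
M = 3(6−1)−2·3−7 = 15−6−7 = 2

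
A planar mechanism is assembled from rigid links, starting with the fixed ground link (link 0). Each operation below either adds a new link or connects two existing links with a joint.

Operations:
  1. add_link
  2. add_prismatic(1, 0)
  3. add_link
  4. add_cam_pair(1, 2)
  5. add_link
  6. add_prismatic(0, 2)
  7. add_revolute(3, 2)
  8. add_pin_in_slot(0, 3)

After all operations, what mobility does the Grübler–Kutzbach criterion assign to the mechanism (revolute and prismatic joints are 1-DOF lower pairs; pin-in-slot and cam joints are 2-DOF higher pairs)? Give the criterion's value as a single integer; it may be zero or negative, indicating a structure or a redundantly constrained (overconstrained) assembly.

M = 1

ground; <1,0,0>
#1 <2,0,0>
P:1↔0 J1 <2,1,0>
#2 <3,1,0>
C:1↔2 J2 <3,1,1>
#3 <4,1,1>
P:0↔2 J1 <4,2,1>
R:3↔2 J1 <4,3,1>
PS:0↔3 J2 <4,3,2>
3×3 − 2×3 − 1×2 = 1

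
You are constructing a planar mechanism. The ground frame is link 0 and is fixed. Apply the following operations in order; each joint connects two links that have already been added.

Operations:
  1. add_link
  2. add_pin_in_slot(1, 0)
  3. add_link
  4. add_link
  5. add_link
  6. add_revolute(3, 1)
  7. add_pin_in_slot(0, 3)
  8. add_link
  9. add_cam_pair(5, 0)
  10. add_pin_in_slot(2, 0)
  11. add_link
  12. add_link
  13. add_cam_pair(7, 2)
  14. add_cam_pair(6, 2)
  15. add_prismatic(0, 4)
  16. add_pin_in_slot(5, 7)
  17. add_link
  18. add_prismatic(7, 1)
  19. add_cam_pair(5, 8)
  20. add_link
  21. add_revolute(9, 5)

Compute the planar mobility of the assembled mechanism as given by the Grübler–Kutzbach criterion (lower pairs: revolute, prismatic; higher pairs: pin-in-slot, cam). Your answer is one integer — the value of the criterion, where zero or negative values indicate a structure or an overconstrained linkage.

ground; <1,0,0>
#1 <2,0,0>
PS:1↔0 J2 <2,0,1>
#2 <3,0,1>
#3 <4,0,1>
#4 <5,0,1>
R:3↔1 J1 <5,1,1>
PS:0↔3 J2 <5,1,2>
#5 <6,1,2>
C:5↔0 J2 <6,1,3>
PS:2↔0 J2 <6,1,4>
#6 <7,1,4>
#7 <8,1,4>
C:7↔2 J2 <8,1,5>
C:6↔2 J2 <8,1,6>
P:0↔4 J1 <8,2,6>
PS:5↔7 J2 <8,2,7>
#8 <9,2,7>
P:7↔1 J1 <9,3,7>
C:5↔8 J2 <9,3,8>
#9 <10,3,8>
R:9↔5 J1 <10,4,8>
3×9 − 2×4 − 1×8 = 11

M = 11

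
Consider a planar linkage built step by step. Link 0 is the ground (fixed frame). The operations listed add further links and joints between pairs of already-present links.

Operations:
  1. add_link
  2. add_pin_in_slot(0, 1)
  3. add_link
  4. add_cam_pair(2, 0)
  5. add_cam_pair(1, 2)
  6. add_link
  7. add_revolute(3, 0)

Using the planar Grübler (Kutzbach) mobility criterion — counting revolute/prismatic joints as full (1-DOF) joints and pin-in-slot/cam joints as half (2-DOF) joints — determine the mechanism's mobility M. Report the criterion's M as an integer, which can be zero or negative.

M = 4

link 0 = ground. State L|J1|J2 = 1|0|0
+link1  2|0|0
PS(0,1) f=2→J2  2|0|1
+link2  3|0|1
C(2,0) f=2→J2  3|0|2
C(1,2) f=2→J2  3|0|3
+link3  4|0|3
R(3,0) f=1→J1  4|1|3
M = 3(4−1)−2·1−3 = 9−2−3 = 4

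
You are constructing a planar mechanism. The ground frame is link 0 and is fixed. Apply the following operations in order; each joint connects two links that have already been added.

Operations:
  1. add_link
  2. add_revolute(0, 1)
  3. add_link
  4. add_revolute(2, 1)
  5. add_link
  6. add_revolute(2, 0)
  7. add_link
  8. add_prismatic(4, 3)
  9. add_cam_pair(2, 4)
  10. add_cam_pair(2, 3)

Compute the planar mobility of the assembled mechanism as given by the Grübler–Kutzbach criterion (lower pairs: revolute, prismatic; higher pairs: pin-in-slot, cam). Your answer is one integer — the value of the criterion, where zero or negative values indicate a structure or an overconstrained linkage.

M = 2

L=1 J1=0 J2=0
add link → L=2 J1=0 J2=0
R@0,1 dof=1 J1 → L=2 J1=1 J2=0
add link → L=3 J1=1 J2=0
R@2,1 dof=1 J1 → L=3 J1=2 J2=0
add link → L=4 J1=2 J2=0
R@2,0 dof=1 J1 → L=4 J1=3 J2=0
add link → L=5 J1=3 J2=0
P@4,3 dof=1 J1 → L=5 J1=4 J2=0
C@2,4 dof=2 J2 → L=5 J1=4 J2=1
C@2,3 dof=2 J2 → L=5 J1=4 J2=2
M=3(L−1)−2J1−J2=3·4−2·4−2=2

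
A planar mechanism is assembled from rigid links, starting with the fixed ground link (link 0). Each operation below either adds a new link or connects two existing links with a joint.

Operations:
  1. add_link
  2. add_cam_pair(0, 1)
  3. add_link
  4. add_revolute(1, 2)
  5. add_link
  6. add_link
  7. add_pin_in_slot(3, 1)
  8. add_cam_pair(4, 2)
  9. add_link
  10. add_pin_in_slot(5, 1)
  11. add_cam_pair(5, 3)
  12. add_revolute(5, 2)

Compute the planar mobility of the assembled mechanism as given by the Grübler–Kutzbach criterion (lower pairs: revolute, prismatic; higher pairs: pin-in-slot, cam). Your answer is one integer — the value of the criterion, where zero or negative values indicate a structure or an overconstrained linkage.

L=1 J1=0 J2=0
add link → L=2 J1=0 J2=0
C@0,1 dof=2 J2 → L=2 J1=0 J2=1
add link → L=3 J1=0 J2=1
R@1,2 dof=1 J1 → L=3 J1=1 J2=1
add link → L=4 J1=1 J2=1
add link → L=5 J1=1 J2=1
PS@3,1 dof=2 J2 → L=5 J1=1 J2=2
C@4,2 dof=2 J2 → L=5 J1=1 J2=3
add link → L=6 J1=1 J2=3
PS@5,1 dof=2 J2 → L=6 J1=1 J2=4
C@5,3 dof=2 J2 → L=6 J1=1 J2=5
R@5,2 dof=1 J1 → L=6 J1=2 J2=5
M=3(L−1)−2J1−J2=3·5−2·2−5=6

M = 6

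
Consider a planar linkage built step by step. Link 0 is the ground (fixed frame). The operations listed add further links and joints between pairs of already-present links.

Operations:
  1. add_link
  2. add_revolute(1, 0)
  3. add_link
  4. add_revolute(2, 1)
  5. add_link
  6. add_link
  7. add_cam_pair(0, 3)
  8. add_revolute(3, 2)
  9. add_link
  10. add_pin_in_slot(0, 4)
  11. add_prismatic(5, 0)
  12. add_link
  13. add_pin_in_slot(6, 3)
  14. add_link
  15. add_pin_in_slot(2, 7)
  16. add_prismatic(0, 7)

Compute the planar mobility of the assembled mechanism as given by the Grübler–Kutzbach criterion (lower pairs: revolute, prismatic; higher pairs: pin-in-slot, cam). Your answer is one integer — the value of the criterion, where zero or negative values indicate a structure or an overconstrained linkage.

[1;0;0] (link 0 is ground)
L+ [2;0;0]
R(1,0)∈J1 [2;1;0]
L+ [3;1;0]
R(2,1)∈J1 [3;2;0]
L+ [4;2;0]
L+ [5;2;0]
C(0,3)∈J2 [5;2;1]
R(3,2)∈J1 [5;3;1]
L+ [6;3;1]
PS(0,4)∈J2 [6;3;2]
P(5,0)∈J1 [6;4;2]
L+ [7;4;2]
PS(6,3)∈J2 [7;4;3]
L+ [8;4;3]
PS(2,7)∈J2 [8;4;4]
P(0,7)∈J1 [8;5;4]
mobility = 21 − 10 − 4 = 7

M = 7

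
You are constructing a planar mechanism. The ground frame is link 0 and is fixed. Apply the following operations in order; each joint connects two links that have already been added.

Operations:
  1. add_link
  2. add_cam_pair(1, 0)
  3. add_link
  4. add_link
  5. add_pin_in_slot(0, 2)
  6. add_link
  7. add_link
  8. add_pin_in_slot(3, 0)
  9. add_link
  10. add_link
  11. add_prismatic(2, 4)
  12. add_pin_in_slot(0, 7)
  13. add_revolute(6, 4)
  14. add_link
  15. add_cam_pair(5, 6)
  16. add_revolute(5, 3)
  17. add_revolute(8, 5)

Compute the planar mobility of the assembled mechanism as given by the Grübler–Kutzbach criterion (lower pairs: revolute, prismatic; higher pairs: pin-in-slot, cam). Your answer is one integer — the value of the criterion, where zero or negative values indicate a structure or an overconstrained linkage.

[1;0;0] (link 0 is ground)
L+ [2;0;0]
C(1,0)∈J2 [2;0;1]
L+ [3;0;1]
L+ [4;0;1]
PS(0,2)∈J2 [4;0;2]
L+ [5;0;2]
L+ [6;0;2]
PS(3,0)∈J2 [6;0;3]
L+ [7;0;3]
L+ [8;0;3]
P(2,4)∈J1 [8;1;3]
PS(0,7)∈J2 [8;1;4]
R(6,4)∈J1 [8;2;4]
L+ [9;2;4]
C(5,6)∈J2 [9;2;5]
R(5,3)∈J1 [9;3;5]
R(8,5)∈J1 [9;4;5]
mobility = 24 − 8 − 5 = 11

M = 11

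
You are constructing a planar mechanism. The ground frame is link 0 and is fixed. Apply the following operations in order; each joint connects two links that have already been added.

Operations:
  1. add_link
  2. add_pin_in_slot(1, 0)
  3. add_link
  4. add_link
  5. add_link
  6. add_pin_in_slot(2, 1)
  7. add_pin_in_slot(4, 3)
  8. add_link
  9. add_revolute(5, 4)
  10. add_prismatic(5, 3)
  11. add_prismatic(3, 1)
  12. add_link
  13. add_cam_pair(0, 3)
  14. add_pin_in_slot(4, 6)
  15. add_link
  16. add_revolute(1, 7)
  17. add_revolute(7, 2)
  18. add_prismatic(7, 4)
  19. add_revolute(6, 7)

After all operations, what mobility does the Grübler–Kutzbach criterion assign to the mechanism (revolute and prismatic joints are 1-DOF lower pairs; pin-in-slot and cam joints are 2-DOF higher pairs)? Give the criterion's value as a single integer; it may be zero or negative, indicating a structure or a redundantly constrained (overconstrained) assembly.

[1;0;0] (link 0 is ground)
L+ [2;0;0]
PS(1,0)∈J2 [2;0;1]
L+ [3;0;1]
L+ [4;0;1]
L+ [5;0;1]
PS(2,1)∈J2 [5;0;2]
PS(4,3)∈J2 [5;0;3]
L+ [6;0;3]
R(5,4)∈J1 [6;1;3]
P(5,3)∈J1 [6;2;3]
P(3,1)∈J1 [6;3;3]
L+ [7;3;3]
C(0,3)∈J2 [7;3;4]
PS(4,6)∈J2 [7;3;5]
L+ [8;3;5]
R(1,7)∈J1 [8;4;5]
R(7,2)∈J1 [8;5;5]
P(7,4)∈J1 [8;6;5]
R(6,7)∈J1 [8;7;5]
mobility = 21 − 14 − 5 = 2

M = 2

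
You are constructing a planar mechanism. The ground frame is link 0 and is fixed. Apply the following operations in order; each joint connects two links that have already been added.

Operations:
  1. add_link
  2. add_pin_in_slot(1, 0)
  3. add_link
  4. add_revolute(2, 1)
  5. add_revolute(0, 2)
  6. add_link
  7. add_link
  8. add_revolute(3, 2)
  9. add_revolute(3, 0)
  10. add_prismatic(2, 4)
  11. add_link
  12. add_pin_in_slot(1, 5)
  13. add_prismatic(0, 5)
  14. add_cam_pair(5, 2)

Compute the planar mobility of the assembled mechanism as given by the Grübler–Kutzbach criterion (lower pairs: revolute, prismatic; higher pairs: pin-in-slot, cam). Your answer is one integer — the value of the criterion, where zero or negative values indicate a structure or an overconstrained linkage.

L=1 J1=0 J2=0
add link → L=2 J1=0 J2=0
PS@1,0 dof=2 J2 → L=2 J1=0 J2=1
add link → L=3 J1=0 J2=1
R@2,1 dof=1 J1 → L=3 J1=1 J2=1
R@0,2 dof=1 J1 → L=3 J1=2 J2=1
add link → L=4 J1=2 J2=1
add link → L=5 J1=2 J2=1
R@3,2 dof=1 J1 → L=5 J1=3 J2=1
R@3,0 dof=1 J1 → L=5 J1=4 J2=1
P@2,4 dof=1 J1 → L=5 J1=5 J2=1
add link → L=6 J1=5 J2=1
PS@1,5 dof=2 J2 → L=6 J1=5 J2=2
P@0,5 dof=1 J1 → L=6 J1=6 J2=2
C@5,2 dof=2 J2 → L=6 J1=6 J2=3
M=3(L−1)−2J1−J2=3·5−2·6−3=0

M = 0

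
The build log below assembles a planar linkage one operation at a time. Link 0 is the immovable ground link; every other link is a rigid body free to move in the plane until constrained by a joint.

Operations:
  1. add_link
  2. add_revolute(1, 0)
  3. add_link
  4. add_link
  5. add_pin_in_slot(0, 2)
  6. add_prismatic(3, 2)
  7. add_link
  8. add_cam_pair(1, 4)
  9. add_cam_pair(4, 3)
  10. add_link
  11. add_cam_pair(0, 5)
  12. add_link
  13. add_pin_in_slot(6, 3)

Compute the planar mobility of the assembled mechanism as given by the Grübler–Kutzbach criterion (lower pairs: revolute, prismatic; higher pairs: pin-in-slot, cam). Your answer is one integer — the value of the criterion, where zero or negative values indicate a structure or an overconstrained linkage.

[1;0;0] (link 0 is ground)
L+ [2;0;0]
R(1,0)∈J1 [2;1;0]
L+ [3;1;0]
L+ [4;1;0]
PS(0,2)∈J2 [4;1;1]
P(3,2)∈J1 [4;2;1]
L+ [5;2;1]
C(1,4)∈J2 [5;2;2]
C(4,3)∈J2 [5;2;3]
L+ [6;2;3]
C(0,5)∈J2 [6;2;4]
L+ [7;2;4]
PS(6,3)∈J2 [7;2;5]
mobility = 18 − 4 − 5 = 9

M = 9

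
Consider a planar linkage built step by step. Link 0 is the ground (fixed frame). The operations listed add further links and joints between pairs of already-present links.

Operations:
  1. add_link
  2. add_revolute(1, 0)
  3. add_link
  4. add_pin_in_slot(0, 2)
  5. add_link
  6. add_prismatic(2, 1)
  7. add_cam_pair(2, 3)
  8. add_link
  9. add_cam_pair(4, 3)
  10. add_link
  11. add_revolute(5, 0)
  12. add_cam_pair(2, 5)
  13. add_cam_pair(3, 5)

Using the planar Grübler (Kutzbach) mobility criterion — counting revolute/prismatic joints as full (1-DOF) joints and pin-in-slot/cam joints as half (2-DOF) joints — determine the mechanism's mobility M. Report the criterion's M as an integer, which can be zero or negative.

M = 4

ground; <1,0,0>
#1 <2,0,0>
R:1↔0 J1 <2,1,0>
#2 <3,1,0>
PS:0↔2 J2 <3,1,1>
#3 <4,1,1>
P:2↔1 J1 <4,2,1>
C:2↔3 J2 <4,2,2>
#4 <5,2,2>
C:4↔3 J2 <5,2,3>
#5 <6,2,3>
R:5↔0 J1 <6,3,3>
C:2↔5 J2 <6,3,4>
C:3↔5 J2 <6,3,5>
3×5 − 2×3 − 1×5 = 4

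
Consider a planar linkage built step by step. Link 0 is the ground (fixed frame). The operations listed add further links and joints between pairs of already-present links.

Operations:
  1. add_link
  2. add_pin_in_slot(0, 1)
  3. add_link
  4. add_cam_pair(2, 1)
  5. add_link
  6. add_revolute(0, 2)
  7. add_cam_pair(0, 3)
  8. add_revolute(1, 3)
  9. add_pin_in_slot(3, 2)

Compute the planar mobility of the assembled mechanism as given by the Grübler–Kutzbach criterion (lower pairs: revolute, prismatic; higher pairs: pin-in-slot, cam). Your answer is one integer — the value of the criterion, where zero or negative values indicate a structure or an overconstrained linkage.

(L,J1,J2)=(1,0,0); link0 fixed
link1: (2,0,0)
PS 0-1 [J2]: (2,0,1)
link2: (3,0,1)
C 2-1 [J2]: (3,0,2)
link3: (4,0,2)
R 0-2 [J1]: (4,1,2)
C 0-3 [J2]: (4,1,3)
R 1-3 [J1]: (4,2,3)
PS 3-2 [J2]: (4,2,4)
Grübler: 3·3 − 2·2 − 4 = 1

M = 1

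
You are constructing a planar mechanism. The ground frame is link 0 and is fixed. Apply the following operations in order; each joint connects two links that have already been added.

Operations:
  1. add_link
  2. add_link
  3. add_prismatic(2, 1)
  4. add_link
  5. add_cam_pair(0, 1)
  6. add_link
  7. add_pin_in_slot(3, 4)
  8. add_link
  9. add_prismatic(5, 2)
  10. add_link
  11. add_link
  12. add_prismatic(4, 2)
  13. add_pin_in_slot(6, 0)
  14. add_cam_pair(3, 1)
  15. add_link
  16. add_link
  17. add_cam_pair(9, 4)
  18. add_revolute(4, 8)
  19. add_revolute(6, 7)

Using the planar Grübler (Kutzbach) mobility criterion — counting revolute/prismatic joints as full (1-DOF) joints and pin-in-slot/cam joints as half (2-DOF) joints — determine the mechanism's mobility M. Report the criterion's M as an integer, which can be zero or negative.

M = 12

L=1 J1=0 J2=0
add link → L=2 J1=0 J2=0
add link → L=3 J1=0 J2=0
P@2,1 dof=1 J1 → L=3 J1=1 J2=0
add link → L=4 J1=1 J2=0
C@0,1 dof=2 J2 → L=4 J1=1 J2=1
add link → L=5 J1=1 J2=1
PS@3,4 dof=2 J2 → L=5 J1=1 J2=2
add link → L=6 J1=1 J2=2
P@5,2 dof=1 J1 → L=6 J1=2 J2=2
add link → L=7 J1=2 J2=2
add link → L=8 J1=2 J2=2
P@4,2 dof=1 J1 → L=8 J1=3 J2=2
PS@6,0 dof=2 J2 → L=8 J1=3 J2=3
C@3,1 dof=2 J2 → L=8 J1=3 J2=4
add link → L=9 J1=3 J2=4
add link → L=10 J1=3 J2=4
C@9,4 dof=2 J2 → L=10 J1=3 J2=5
R@4,8 dof=1 J1 → L=10 J1=4 J2=5
R@6,7 dof=1 J1 → L=10 J1=5 J2=5
M=3(L−1)−2J1−J2=3·9−2·5−5=12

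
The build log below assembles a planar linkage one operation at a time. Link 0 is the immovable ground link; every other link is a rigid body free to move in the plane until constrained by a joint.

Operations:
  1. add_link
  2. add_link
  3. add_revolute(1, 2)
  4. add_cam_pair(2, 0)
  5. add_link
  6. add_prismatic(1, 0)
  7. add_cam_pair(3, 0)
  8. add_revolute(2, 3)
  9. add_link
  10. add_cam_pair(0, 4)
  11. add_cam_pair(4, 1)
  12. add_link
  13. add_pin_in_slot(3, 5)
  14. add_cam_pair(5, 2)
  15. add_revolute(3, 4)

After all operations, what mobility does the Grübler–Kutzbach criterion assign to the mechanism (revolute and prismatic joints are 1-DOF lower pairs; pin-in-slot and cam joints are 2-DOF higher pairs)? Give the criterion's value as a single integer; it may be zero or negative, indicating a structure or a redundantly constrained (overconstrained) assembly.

M = 1

(L,J1,J2)=(1,0,0); link0 fixed
link1: (2,0,0)
link2: (3,0,0)
R 1-2 [J1]: (3,1,0)
C 2-0 [J2]: (3,1,1)
link3: (4,1,1)
P 1-0 [J1]: (4,2,1)
C 3-0 [J2]: (4,2,2)
R 2-3 [J1]: (4,3,2)
link4: (5,3,2)
C 0-4 [J2]: (5,3,3)
C 4-1 [J2]: (5,3,4)
link5: (6,3,4)
PS 3-5 [J2]: (6,3,5)
C 5-2 [J2]: (6,3,6)
R 3-4 [J1]: (6,4,6)
Grübler: 3·5 − 2·4 − 6 = 1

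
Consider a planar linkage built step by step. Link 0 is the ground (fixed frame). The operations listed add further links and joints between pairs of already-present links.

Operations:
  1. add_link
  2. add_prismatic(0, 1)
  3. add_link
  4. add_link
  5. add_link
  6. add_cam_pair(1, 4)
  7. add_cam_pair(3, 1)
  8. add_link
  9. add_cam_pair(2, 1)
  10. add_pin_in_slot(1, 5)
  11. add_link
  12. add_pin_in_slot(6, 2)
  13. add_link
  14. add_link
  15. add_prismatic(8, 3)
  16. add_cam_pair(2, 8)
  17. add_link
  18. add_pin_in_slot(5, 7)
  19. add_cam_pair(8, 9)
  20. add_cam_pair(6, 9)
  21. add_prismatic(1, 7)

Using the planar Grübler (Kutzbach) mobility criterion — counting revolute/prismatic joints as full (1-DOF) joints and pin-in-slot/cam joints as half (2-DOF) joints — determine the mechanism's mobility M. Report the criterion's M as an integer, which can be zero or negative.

(L,J1,J2)=(1,0,0); link0 fixed
link1: (2,0,0)
P 0-1 [J1]: (2,1,0)
link2: (3,1,0)
link3: (4,1,0)
link4: (5,1,0)
C 1-4 [J2]: (5,1,1)
C 3-1 [J2]: (5,1,2)
link5: (6,1,2)
C 2-1 [J2]: (6,1,3)
PS 1-5 [J2]: (6,1,4)
link6: (7,1,4)
PS 6-2 [J2]: (7,1,5)
link7: (8,1,5)
link8: (9,1,5)
P 8-3 [J1]: (9,2,5)
C 2-8 [J2]: (9,2,6)
link9: (10,2,6)
PS 5-7 [J2]: (10,2,7)
C 8-9 [J2]: (10,2,8)
C 6-9 [J2]: (10,2,9)
P 1-7 [J1]: (10,3,9)
Grübler: 3·9 − 2·3 − 9 = 12

M = 12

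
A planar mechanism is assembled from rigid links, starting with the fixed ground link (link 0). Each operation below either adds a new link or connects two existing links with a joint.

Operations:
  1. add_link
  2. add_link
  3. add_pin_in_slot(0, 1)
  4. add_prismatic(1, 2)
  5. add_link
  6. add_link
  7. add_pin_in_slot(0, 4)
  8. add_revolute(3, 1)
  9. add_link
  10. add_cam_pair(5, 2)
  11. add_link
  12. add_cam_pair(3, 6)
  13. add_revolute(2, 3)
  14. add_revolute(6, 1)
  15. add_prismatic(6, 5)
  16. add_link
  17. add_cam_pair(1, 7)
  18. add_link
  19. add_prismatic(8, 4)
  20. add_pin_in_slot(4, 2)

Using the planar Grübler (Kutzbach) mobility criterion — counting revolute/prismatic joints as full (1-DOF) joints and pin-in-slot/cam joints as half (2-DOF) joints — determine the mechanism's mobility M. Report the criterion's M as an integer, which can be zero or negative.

[1;0;0] (link 0 is ground)
L+ [2;0;0]
L+ [3;0;0]
PS(0,1)∈J2 [3;0;1]
P(1,2)∈J1 [3;1;1]
L+ [4;1;1]
L+ [5;1;1]
PS(0,4)∈J2 [5;1;2]
R(3,1)∈J1 [5;2;2]
L+ [6;2;2]
C(5,2)∈J2 [6;2;3]
L+ [7;2;3]
C(3,6)∈J2 [7;2;4]
R(2,3)∈J1 [7;3;4]
R(6,1)∈J1 [7;4;4]
P(6,5)∈J1 [7;5;4]
L+ [8;5;4]
C(1,7)∈J2 [8;5;5]
L+ [9;5;5]
P(8,4)∈J1 [9;6;5]
PS(4,2)∈J2 [9;6;6]
mobility = 24 − 12 − 6 = 6

M = 6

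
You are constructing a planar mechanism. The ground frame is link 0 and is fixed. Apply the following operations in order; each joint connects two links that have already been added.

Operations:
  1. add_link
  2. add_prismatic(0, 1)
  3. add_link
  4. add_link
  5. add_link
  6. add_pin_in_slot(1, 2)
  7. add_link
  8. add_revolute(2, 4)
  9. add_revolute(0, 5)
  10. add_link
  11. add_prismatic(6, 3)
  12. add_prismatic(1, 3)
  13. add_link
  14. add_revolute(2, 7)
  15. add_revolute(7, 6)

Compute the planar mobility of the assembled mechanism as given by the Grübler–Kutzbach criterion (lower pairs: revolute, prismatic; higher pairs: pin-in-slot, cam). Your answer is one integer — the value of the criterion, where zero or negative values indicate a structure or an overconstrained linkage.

M = 6

ground; <1,0,0>
#1 <2,0,0>
P:0↔1 J1 <2,1,0>
#2 <3,1,0>
#3 <4,1,0>
#4 <5,1,0>
PS:1↔2 J2 <5,1,1>
#5 <6,1,1>
R:2↔4 J1 <6,2,1>
R:0↔5 J1 <6,3,1>
#6 <7,3,1>
P:6↔3 J1 <7,4,1>
P:1↔3 J1 <7,5,1>
#7 <8,5,1>
R:2↔7 J1 <8,6,1>
R:7↔6 J1 <8,7,1>
3×7 − 2×7 − 1×1 = 6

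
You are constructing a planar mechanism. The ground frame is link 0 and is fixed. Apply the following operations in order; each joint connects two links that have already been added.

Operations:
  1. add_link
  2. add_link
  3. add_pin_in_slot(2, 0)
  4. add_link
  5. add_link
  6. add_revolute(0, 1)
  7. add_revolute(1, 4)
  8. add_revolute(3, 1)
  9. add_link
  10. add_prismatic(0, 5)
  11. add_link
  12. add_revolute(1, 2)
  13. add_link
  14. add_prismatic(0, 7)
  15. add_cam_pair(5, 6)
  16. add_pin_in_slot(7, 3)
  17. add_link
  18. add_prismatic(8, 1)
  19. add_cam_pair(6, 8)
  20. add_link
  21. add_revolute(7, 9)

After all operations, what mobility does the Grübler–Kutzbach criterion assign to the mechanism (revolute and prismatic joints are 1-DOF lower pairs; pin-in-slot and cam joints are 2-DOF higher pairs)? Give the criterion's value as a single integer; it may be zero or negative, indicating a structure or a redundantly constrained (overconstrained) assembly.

M = 7

L=1 J1=0 J2=0
add link → L=2 J1=0 J2=0
add link → L=3 J1=0 J2=0
PS@2,0 dof=2 J2 → L=3 J1=0 J2=1
add link → L=4 J1=0 J2=1
add link → L=5 J1=0 J2=1
R@0,1 dof=1 J1 → L=5 J1=1 J2=1
R@1,4 dof=1 J1 → L=5 J1=2 J2=1
R@3,1 dof=1 J1 → L=5 J1=3 J2=1
add link → L=6 J1=3 J2=1
P@0,5 dof=1 J1 → L=6 J1=4 J2=1
add link → L=7 J1=4 J2=1
R@1,2 dof=1 J1 → L=7 J1=5 J2=1
add link → L=8 J1=5 J2=1
P@0,7 dof=1 J1 → L=8 J1=6 J2=1
C@5,6 dof=2 J2 → L=8 J1=6 J2=2
PS@7,3 dof=2 J2 → L=8 J1=6 J2=3
add link → L=9 J1=6 J2=3
P@8,1 dof=1 J1 → L=9 J1=7 J2=3
C@6,8 dof=2 J2 → L=9 J1=7 J2=4
add link → L=10 J1=7 J2=4
R@7,9 dof=1 J1 → L=10 J1=8 J2=4
M=3(L−1)−2J1−J2=3·9−2·8−4=7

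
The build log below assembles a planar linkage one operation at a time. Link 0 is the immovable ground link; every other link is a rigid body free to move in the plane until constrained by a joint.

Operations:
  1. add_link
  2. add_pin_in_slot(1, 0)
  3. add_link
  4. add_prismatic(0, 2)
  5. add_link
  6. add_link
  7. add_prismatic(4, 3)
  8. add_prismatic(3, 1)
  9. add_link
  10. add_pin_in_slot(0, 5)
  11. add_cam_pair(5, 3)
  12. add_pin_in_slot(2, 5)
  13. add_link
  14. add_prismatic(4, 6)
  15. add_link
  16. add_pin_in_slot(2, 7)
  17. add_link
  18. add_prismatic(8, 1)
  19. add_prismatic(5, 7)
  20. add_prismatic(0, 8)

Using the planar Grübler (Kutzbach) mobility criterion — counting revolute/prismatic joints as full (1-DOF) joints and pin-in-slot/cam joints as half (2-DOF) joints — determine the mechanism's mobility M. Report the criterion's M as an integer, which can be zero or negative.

link 0 = ground. State L|J1|J2 = 1|0|0
+link1  2|0|0
PS(1,0) f=2→J2  2|0|1
+link2  3|0|1
P(0,2) f=1→J1  3|1|1
+link3  4|1|1
+link4  5|1|1
P(4,3) f=1→J1  5|2|1
P(3,1) f=1→J1  5|3|1
+link5  6|3|1
PS(0,5) f=2→J2  6|3|2
C(5,3) f=2→J2  6|3|3
PS(2,5) f=2→J2  6|3|4
+link6  7|3|4
P(4,6) f=1→J1  7|4|4
+link7  8|4|4
PS(2,7) f=2→J2  8|4|5
+link8  9|4|5
P(8,1) f=1→J1  9|5|5
P(5,7) f=1→J1  9|6|5
P(0,8) f=1→J1  9|7|5
M = 3(9−1)−2·7−5 = 24−14−5 = 5

M = 5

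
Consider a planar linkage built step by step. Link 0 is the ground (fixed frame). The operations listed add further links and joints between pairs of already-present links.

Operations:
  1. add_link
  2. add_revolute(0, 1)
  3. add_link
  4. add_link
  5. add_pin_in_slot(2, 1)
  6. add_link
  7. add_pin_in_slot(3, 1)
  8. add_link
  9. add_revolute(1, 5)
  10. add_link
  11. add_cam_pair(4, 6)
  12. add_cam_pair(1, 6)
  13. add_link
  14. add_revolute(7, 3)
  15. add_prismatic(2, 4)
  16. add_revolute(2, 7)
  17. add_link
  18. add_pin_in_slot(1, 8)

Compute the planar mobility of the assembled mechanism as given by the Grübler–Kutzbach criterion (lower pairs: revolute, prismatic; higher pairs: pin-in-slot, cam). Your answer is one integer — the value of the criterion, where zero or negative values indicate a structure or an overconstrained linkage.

M = 9

[1;0;0] (link 0 is ground)
L+ [2;0;0]
R(0,1)∈J1 [2;1;0]
L+ [3;1;0]
L+ [4;1;0]
PS(2,1)∈J2 [4;1;1]
L+ [5;1;1]
PS(3,1)∈J2 [5;1;2]
L+ [6;1;2]
R(1,5)∈J1 [6;2;2]
L+ [7;2;2]
C(4,6)∈J2 [7;2;3]
C(1,6)∈J2 [7;2;4]
L+ [8;2;4]
R(7,3)∈J1 [8;3;4]
P(2,4)∈J1 [8;4;4]
R(2,7)∈J1 [8;5;4]
L+ [9;5;4]
PS(1,8)∈J2 [9;5;5]
mobility = 24 − 10 − 5 = 9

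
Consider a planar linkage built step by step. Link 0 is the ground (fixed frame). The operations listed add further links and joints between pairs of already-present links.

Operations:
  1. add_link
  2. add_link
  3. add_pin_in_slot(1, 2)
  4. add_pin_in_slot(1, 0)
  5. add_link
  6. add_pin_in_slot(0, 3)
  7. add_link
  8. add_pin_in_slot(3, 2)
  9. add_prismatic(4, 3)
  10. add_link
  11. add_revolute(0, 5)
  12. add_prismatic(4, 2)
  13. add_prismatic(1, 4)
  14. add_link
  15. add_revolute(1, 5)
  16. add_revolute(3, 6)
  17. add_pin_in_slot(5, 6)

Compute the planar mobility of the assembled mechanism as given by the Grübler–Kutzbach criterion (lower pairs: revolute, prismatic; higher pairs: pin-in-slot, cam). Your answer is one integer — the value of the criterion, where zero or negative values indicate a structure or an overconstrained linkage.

ground; <1,0,0>
#1 <2,0,0>
#2 <3,0,0>
PS:1↔2 J2 <3,0,1>
PS:1↔0 J2 <3,0,2>
#3 <4,0,2>
PS:0↔3 J2 <4,0,3>
#4 <5,0,3>
PS:3↔2 J2 <5,0,4>
P:4↔3 J1 <5,1,4>
#5 <6,1,4>
R:0↔5 J1 <6,2,4>
P:4↔2 J1 <6,3,4>
P:1↔4 J1 <6,4,4>
#6 <7,4,4>
R:1↔5 J1 <7,5,4>
R:3↔6 J1 <7,6,4>
PS:5↔6 J2 <7,6,5>
3×6 − 2×6 − 1×5 = 1

M = 1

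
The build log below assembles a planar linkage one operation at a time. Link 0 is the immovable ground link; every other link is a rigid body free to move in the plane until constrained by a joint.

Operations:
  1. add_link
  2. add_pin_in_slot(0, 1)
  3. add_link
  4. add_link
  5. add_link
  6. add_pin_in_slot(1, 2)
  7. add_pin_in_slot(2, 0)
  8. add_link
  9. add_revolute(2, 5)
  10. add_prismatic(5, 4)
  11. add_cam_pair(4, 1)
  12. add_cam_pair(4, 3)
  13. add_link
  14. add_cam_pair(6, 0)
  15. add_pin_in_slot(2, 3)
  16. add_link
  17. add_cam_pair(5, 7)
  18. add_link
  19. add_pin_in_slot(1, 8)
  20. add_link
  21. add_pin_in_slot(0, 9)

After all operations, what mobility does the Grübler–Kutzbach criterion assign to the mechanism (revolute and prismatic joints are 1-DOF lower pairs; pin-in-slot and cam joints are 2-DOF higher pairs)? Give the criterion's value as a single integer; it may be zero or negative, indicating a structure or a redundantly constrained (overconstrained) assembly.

M = 13

(L,J1,J2)=(1,0,0); link0 fixed
link1: (2,0,0)
PS 0-1 [J2]: (2,0,1)
link2: (3,0,1)
link3: (4,0,1)
link4: (5,0,1)
PS 1-2 [J2]: (5,0,2)
PS 2-0 [J2]: (5,0,3)
link5: (6,0,3)
R 2-5 [J1]: (6,1,3)
P 5-4 [J1]: (6,2,3)
C 4-1 [J2]: (6,2,4)
C 4-3 [J2]: (6,2,5)
link6: (7,2,5)
C 6-0 [J2]: (7,2,6)
PS 2-3 [J2]: (7,2,7)
link7: (8,2,7)
C 5-7 [J2]: (8,2,8)
link8: (9,2,8)
PS 1-8 [J2]: (9,2,9)
link9: (10,2,9)
PS 0-9 [J2]: (10,2,10)
Grübler: 3·9 − 2·2 − 10 = 13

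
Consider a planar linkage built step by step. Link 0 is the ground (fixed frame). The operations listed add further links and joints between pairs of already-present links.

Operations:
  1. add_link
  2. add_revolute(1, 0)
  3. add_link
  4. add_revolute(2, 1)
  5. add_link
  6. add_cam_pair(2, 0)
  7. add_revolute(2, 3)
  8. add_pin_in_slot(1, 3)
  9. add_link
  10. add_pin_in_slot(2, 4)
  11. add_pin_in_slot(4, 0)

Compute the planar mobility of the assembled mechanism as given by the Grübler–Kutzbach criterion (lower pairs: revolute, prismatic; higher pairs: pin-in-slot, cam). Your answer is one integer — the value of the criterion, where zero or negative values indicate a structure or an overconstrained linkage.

M = 2

(L,J1,J2)=(1,0,0); link0 fixed
link1: (2,0,0)
R 1-0 [J1]: (2,1,0)
link2: (3,1,0)
R 2-1 [J1]: (3,2,0)
link3: (4,2,0)
C 2-0 [J2]: (4,2,1)
R 2-3 [J1]: (4,3,1)
PS 1-3 [J2]: (4,3,2)
link4: (5,3,2)
PS 2-4 [J2]: (5,3,3)
PS 4-0 [J2]: (5,3,4)
Grübler: 3·4 − 2·3 − 4 = 2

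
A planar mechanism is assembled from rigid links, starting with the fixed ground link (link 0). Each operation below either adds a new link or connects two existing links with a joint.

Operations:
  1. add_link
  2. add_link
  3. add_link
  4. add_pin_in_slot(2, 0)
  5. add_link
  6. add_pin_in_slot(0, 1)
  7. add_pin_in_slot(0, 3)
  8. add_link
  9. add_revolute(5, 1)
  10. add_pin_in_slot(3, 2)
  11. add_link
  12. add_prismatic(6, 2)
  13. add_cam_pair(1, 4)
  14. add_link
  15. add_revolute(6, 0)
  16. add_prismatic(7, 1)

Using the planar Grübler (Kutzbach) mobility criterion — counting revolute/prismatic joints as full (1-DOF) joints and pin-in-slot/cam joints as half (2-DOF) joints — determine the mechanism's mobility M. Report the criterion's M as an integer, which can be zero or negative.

(L,J1,J2)=(1,0,0); link0 fixed
link1: (2,0,0)
link2: (3,0,0)
link3: (4,0,0)
PS 2-0 [J2]: (4,0,1)
link4: (5,0,1)
PS 0-1 [J2]: (5,0,2)
PS 0-3 [J2]: (5,0,3)
link5: (6,0,3)
R 5-1 [J1]: (6,1,3)
PS 3-2 [J2]: (6,1,4)
link6: (7,1,4)
P 6-2 [J1]: (7,2,4)
C 1-4 [J2]: (7,2,5)
link7: (8,2,5)
R 6-0 [J1]: (8,3,5)
P 7-1 [J1]: (8,4,5)
Grübler: 3·7 − 2·4 − 5 = 8

M = 8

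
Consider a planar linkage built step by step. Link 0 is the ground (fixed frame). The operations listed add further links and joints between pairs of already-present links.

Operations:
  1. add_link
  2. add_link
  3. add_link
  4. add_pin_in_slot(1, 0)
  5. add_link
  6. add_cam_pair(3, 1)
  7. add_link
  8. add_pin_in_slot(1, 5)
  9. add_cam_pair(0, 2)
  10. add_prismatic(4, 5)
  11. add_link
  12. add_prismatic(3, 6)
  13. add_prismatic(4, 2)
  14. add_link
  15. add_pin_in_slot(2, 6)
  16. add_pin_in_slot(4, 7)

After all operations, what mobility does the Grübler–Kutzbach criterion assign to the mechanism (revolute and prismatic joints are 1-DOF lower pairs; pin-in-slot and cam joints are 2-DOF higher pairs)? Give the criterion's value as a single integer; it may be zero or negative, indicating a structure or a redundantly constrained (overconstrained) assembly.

ground; <1,0,0>
#1 <2,0,0>
#2 <3,0,0>
#3 <4,0,0>
PS:1↔0 J2 <4,0,1>
#4 <5,0,1>
C:3↔1 J2 <5,0,2>
#5 <6,0,2>
PS:1↔5 J2 <6,0,3>
C:0↔2 J2 <6,0,4>
P:4↔5 J1 <6,1,4>
#6 <7,1,4>
P:3↔6 J1 <7,2,4>
P:4↔2 J1 <7,3,4>
#7 <8,3,4>
PS:2↔6 J2 <8,3,5>
PS:4↔7 J2 <8,3,6>
3×7 − 2×3 − 1×6 = 9

M = 9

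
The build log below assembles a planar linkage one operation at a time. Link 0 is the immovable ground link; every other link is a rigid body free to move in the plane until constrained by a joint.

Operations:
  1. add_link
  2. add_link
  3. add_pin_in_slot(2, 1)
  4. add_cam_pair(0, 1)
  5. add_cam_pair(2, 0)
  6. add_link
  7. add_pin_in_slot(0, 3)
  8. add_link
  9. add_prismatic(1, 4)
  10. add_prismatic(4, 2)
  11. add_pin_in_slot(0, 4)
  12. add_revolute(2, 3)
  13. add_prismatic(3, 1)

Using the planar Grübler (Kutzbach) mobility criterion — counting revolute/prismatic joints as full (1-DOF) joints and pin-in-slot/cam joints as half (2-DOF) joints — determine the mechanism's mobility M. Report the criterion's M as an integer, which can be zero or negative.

M = -1

(L,J1,J2)=(1,0,0); link0 fixed
link1: (2,0,0)
link2: (3,0,0)
PS 2-1 [J2]: (3,0,1)
C 0-1 [J2]: (3,0,2)
C 2-0 [J2]: (3,0,3)
link3: (4,0,3)
PS 0-3 [J2]: (4,0,4)
link4: (5,0,4)
P 1-4 [J1]: (5,1,4)
P 4-2 [J1]: (5,2,4)
PS 0-4 [J2]: (5,2,5)
R 2-3 [J1]: (5,3,5)
P 3-1 [J1]: (5,4,5)
Grübler: 3·4 − 2·4 − 5 = -1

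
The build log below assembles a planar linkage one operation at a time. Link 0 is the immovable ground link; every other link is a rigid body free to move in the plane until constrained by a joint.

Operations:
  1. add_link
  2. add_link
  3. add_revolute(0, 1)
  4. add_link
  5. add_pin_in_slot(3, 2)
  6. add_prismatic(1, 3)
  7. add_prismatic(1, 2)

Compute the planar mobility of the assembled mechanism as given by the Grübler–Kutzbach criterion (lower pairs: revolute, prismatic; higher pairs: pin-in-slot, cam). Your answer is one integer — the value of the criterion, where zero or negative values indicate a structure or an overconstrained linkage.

M = 2

(L,J1,J2)=(1,0,0); link0 fixed
link1: (2,0,0)
link2: (3,0,0)
R 0-1 [J1]: (3,1,0)
link3: (4,1,0)
PS 3-2 [J2]: (4,1,1)
P 1-3 [J1]: (4,2,1)
P 1-2 [J1]: (4,3,1)
Grübler: 3·3 − 2·3 − 1 = 2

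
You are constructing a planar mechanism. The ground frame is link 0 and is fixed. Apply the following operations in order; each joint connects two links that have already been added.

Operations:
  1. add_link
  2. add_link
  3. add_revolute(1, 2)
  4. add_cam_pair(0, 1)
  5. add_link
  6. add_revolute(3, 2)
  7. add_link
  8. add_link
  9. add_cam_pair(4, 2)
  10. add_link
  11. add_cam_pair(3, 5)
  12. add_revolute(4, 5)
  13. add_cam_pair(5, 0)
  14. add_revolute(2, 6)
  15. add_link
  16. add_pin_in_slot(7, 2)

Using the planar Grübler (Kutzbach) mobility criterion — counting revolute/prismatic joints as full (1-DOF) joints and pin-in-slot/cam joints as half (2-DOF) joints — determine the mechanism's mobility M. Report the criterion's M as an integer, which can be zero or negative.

(L,J1,J2)=(1,0,0); link0 fixed
link1: (2,0,0)
link2: (3,0,0)
R 1-2 [J1]: (3,1,0)
C 0-1 [J2]: (3,1,1)
link3: (4,1,1)
R 3-2 [J1]: (4,2,1)
link4: (5,2,1)
link5: (6,2,1)
C 4-2 [J2]: (6,2,2)
link6: (7,2,2)
C 3-5 [J2]: (7,2,3)
R 4-5 [J1]: (7,3,3)
C 5-0 [J2]: (7,3,4)
R 2-6 [J1]: (7,4,4)
link7: (8,4,4)
PS 7-2 [J2]: (8,4,5)
Grübler: 3·7 − 2·4 − 5 = 8

M = 8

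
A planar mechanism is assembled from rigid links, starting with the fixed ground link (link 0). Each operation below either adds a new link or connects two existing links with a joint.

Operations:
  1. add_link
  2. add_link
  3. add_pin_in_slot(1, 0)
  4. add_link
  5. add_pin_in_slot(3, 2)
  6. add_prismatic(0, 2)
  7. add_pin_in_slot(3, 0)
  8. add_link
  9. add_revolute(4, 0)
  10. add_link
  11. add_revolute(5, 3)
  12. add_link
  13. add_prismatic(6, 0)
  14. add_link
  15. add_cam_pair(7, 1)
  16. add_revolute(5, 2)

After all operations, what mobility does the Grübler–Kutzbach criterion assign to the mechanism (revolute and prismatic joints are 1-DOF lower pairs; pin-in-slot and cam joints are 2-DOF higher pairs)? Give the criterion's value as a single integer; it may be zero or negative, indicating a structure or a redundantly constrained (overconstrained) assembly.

M = 7

L=1 J1=0 J2=0
add link → L=2 J1=0 J2=0
add link → L=3 J1=0 J2=0
PS@1,0 dof=2 J2 → L=3 J1=0 J2=1
add link → L=4 J1=0 J2=1
PS@3,2 dof=2 J2 → L=4 J1=0 J2=2
P@0,2 dof=1 J1 → L=4 J1=1 J2=2
PS@3,0 dof=2 J2 → L=4 J1=1 J2=3
add link → L=5 J1=1 J2=3
R@4,0 dof=1 J1 → L=5 J1=2 J2=3
add link → L=6 J1=2 J2=3
R@5,3 dof=1 J1 → L=6 J1=3 J2=3
add link → L=7 J1=3 J2=3
P@6,0 dof=1 J1 → L=7 J1=4 J2=3
add link → L=8 J1=4 J2=3
C@7,1 dof=2 J2 → L=8 J1=4 J2=4
R@5,2 dof=1 J1 → L=8 J1=5 J2=4
M=3(L−1)−2J1−J2=3·7−2·5−4=7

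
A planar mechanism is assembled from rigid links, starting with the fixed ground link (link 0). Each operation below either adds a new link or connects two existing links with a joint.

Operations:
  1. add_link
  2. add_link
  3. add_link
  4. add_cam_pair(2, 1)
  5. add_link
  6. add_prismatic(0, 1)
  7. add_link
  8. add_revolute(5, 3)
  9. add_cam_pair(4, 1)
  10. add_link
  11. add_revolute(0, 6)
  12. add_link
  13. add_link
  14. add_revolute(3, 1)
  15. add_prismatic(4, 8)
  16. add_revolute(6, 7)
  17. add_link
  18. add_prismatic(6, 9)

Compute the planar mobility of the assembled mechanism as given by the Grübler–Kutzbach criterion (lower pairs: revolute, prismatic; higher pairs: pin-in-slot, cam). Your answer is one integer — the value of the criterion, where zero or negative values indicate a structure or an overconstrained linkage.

M = 11

(L,J1,J2)=(1,0,0); link0 fixed
link1: (2,0,0)
link2: (3,0,0)
link3: (4,0,0)
C 2-1 [J2]: (4,0,1)
link4: (5,0,1)
P 0-1 [J1]: (5,1,1)
link5: (6,1,1)
R 5-3 [J1]: (6,2,1)
C 4-1 [J2]: (6,2,2)
link6: (7,2,2)
R 0-6 [J1]: (7,3,2)
link7: (8,3,2)
link8: (9,3,2)
R 3-1 [J1]: (9,4,2)
P 4-8 [J1]: (9,5,2)
R 6-7 [J1]: (9,6,2)
link9: (10,6,2)
P 6-9 [J1]: (10,7,2)
Grübler: 3·9 − 2·7 − 2 = 11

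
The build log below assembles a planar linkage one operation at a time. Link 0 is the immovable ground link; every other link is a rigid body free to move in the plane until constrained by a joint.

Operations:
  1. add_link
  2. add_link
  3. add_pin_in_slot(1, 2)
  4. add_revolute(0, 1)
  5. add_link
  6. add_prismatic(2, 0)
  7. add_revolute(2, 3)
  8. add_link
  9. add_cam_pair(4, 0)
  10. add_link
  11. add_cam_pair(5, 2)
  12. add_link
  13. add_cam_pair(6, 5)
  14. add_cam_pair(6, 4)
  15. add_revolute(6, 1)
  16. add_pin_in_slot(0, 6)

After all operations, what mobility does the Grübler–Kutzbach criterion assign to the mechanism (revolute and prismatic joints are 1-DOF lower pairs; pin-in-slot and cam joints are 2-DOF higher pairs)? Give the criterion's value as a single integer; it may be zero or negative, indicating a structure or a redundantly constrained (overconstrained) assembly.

L=1 J1=0 J2=0
add link → L=2 J1=0 J2=0
add link → L=3 J1=0 J2=0
PS@1,2 dof=2 J2 → L=3 J1=0 J2=1
R@0,1 dof=1 J1 → L=3 J1=1 J2=1
add link → L=4 J1=1 J2=1
P@2,0 dof=1 J1 → L=4 J1=2 J2=1
R@2,3 dof=1 J1 → L=4 J1=3 J2=1
add link → L=5 J1=3 J2=1
C@4,0 dof=2 J2 → L=5 J1=3 J2=2
add link → L=6 J1=3 J2=2
C@5,2 dof=2 J2 → L=6 J1=3 J2=3
add link → L=7 J1=3 J2=3
C@6,5 dof=2 J2 → L=7 J1=3 J2=4
C@6,4 dof=2 J2 → L=7 J1=3 J2=5
R@6,1 dof=1 J1 → L=7 J1=4 J2=5
PS@0,6 dof=2 J2 → L=7 J1=4 J2=6
M=3(L−1)−2J1−J2=3·6−2·4−6=4

M = 4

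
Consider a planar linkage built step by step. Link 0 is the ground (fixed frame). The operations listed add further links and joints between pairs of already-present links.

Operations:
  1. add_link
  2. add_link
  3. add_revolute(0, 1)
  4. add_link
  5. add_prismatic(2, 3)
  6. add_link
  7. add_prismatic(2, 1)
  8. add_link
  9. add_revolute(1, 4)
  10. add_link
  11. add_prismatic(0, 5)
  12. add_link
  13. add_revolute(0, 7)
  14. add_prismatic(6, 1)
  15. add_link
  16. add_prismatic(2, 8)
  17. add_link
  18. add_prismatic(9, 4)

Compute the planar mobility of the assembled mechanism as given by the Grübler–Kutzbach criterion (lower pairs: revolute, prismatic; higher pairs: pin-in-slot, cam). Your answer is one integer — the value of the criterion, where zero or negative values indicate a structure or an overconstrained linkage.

M = 9

ground; <1,0,0>
#1 <2,0,0>
#2 <3,0,0>
R:0↔1 J1 <3,1,0>
#3 <4,1,0>
P:2↔3 J1 <4,2,0>
#4 <5,2,0>
P:2↔1 J1 <5,3,0>
#5 <6,3,0>
R:1↔4 J1 <6,4,0>
#6 <7,4,0>
P:0↔5 J1 <7,5,0>
#7 <8,5,0>
R:0↔7 J1 <8,6,0>
P:6↔1 J1 <8,7,0>
#8 <9,7,0>
P:2↔8 J1 <9,8,0>
#9 <10,8,0>
P:9↔4 J1 <10,9,0>
3×9 − 2×9 − 1×0 = 9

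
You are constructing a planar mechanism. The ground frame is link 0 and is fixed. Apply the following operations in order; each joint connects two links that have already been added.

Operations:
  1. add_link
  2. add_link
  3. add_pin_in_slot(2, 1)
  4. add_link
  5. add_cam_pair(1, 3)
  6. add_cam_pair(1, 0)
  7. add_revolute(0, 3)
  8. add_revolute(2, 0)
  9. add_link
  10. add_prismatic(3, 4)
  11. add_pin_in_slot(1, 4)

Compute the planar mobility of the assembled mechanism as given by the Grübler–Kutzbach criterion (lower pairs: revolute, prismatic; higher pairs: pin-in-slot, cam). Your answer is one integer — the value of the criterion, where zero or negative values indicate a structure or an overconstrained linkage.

ground; <1,0,0>
#1 <2,0,0>
#2 <3,0,0>
PS:2↔1 J2 <3,0,1>
#3 <4,0,1>
C:1↔3 J2 <4,0,2>
C:1↔0 J2 <4,0,3>
R:0↔3 J1 <4,1,3>
R:2↔0 J1 <4,2,3>
#4 <5,2,3>
P:3↔4 J1 <5,3,3>
PS:1↔4 J2 <5,3,4>
3×4 − 2×3 − 1×4 = 2

M = 2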